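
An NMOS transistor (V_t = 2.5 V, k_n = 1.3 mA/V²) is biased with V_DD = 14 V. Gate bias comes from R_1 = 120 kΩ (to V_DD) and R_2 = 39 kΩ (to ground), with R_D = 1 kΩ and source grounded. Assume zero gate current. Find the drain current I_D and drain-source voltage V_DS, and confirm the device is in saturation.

V_G = V_DD·R_2/(R_1+R_2) = 14×39/159 = 3.43 V. With the source grounded, V_GS = V_G = 3.43 V.
Assume saturation: I_D = (k_n/2)(V_GS − V_t)² = (1.3/2)×(3.43 − 2.5)² = 0.65×0.934² = 0.567 mA.
V_DS = V_DD − I_D·R_D = 14 − 0.567×1 = 13.4 V.
Saturation requires V_DS ≥ V_GS − V_t = 0.934 V; 13.4 ≥ 0.934 ✓.

I_D ≈ 0.57 mA, V_DS ≈ 13 V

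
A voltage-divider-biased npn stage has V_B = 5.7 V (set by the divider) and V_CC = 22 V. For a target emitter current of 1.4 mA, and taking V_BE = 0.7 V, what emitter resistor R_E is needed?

R_E ≈ 3.6 kΩ

V_E = V_B − V_BE = 5.7 − 0.7 = 5 V.
R_E = V_E / I_E = 5 / 1.4 = 3.57 kΩ.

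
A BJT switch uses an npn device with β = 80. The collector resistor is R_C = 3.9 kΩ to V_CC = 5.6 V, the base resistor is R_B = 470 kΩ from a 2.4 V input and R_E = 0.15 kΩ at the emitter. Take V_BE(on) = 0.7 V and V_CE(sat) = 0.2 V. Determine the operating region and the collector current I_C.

active; I_C ≈ 0.28 mA

Assume active. Base-emitter loop: I_B = (V_BB − V_BE)/(R_B + (β+1)R_E) = (2.4 − 0.7)/(470 + 81×0.15) = 0.00353 mA.
I_C = β·I_B = 80×0.00353 = 0.282 mA.
V_CE = V_CC − I_C·R_C − I_E·R_E = 5.6 − 0.282×3.9 − 0.286×0.15 = 4.46 V > V_CE(sat), so the active-region assumption holds.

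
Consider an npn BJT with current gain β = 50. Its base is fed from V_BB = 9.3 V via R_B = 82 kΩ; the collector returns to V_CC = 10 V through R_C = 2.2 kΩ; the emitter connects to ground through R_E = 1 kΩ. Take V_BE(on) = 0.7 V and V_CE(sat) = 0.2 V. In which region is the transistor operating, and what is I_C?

saturation; I_C ≈ 3 mA

Assume active: I_B = (9.3 − 0.7)/(82 + 51×1) = 0.0647 mA, I_C = β·I_B = 3.23 mA.
Then V_CE = 10 − 3.23×2.2 − 3.3×1 = -0.411 V < 0.2 V — the active assumption fails.
Re-solve with V_CE = 0.2 V. KCL at the emitter: V_E/R_E = (V_BB−0.7−V_E)/R_B + (V_CC−0.2−V_E)/R_C, giving V_E = 3.11 V.
I_C = (V_CC − 0.2 − V_E)/R_C = (9.8 − 3.11)/2.2 = 3.04 mA.
Check: I_B = (8.6 − 3.11)/82 = 0.067 mA, and β·I_B = 3.35 mA > I_C, confirming saturation.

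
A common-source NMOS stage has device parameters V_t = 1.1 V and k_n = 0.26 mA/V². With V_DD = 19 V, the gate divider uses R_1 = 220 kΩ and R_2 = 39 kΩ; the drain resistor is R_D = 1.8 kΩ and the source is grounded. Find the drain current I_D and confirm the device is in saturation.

I_D ≈ 0.4 mA

V_G = V_DD·R_2/(R_1+R_2) = 19×39/259 = 2.86 V. With the source grounded, V_GS = V_G = 2.86 V.
Assume saturation: I_D = (k_n/2)(V_GS − V_t)² = (0.26/2)×(2.86 − 1.1)² = 0.13×1.76² = 0.403 mA.
V_DS = V_DD − I_D·R_D = 19 − 0.403×1.8 = 18.3 V.
Saturation requires V_DS ≥ V_GS − V_t = 1.76 V; 18.3 ≥ 1.76 ✓.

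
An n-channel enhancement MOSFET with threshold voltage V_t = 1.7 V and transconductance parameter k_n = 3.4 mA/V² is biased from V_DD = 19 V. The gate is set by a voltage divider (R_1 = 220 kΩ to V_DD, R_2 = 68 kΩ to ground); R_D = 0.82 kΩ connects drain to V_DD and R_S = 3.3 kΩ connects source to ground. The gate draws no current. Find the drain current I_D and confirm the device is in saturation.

I_D ≈ 0.66 mA

V_G = V_DD·R_2/(R_1+R_2) = 19×68/288 = 4.49 V.
Assume saturation: I_D = (k_n/2)(V_GS − V_t)² with V_GS = V_G − I_D·R_S = 4.49 − 3.3·I_D.
Substituting gives 18.5·I_D² − 32.3·I_D + 13.2 = 0, with roots I_D = 0.656 or 1.09 mA.
The root I_D = 1.09 mA gives V_GS = 0.901 V ≤ V_t, so take I_D = 0.656 mA.
Then V_GS = 2.32 V and V_DS = V_DD − I_D(R_D+R_S) = 19 − 0.656×4.12 = 16.3 V.
Saturation requires V_DS ≥ V_GS − V_t = 0.621 V; 16.3 ≥ 0.621 ✓.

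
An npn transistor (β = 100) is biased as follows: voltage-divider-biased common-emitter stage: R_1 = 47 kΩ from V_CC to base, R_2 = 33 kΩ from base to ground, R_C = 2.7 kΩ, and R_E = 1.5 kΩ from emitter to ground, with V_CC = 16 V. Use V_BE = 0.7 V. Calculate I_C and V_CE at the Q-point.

Thevenize the base divider: V_Th = V_CC·R_2/(R_1+R_2) = 16×33/80 = 6.6 V, R_Th = R_1‖R_2 = 19.4 kΩ.
Base-emitter loop: V_Th = I_B·R_Th + V_BE + (β+1)I_B·R_E, so I_B = (6.6 − 0.7) / (19.4 + 101×1.5) = 0.0345 mA.
I_C = β·I_B = 100×0.0345 = 3.45 mA, and I_E = (β+1)I_B = 3.49 mA.
V_CE = V_CC − I_C·R_C − I_E·R_E = 16 − 3.45×2.7 − 3.49×1.5 = 1.45 V.
V_CE = 1.45 V > 0.2 V confirms active-region operation.

I_C ≈ 3.5 mA, V_CE ≈ 1.4 V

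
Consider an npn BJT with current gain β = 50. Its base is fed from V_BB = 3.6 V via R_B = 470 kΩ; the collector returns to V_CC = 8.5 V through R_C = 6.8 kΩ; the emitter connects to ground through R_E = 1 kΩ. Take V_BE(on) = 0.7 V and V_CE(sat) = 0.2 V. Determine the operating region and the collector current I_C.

active; I_C ≈ 0.28 mA

Assume active. Base-emitter loop: I_B = (V_BB − V_BE)/(R_B + (β+1)R_E) = (3.6 − 0.7)/(470 + 51×1) = 0.00557 mA.
I_C = β·I_B = 50×0.00557 = 0.278 mA.
V_CE = V_CC − I_C·R_C − I_E·R_E = 8.5 − 0.278×6.8 − 0.284×1 = 6.32 V > V_CE(sat), so the active-region assumption holds.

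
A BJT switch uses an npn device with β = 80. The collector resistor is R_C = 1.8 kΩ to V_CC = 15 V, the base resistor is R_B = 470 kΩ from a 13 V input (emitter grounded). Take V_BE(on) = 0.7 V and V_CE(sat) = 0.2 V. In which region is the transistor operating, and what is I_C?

Assume active. Base-emitter loop: I_B = (V_BB − V_BE)/R_B = (13 − 0.7)/470 = 0.0262 mA.
I_C = β·I_B = 80×0.0262 = 2.09 mA.
V_CE = V_CC − I_C·R_C = 15 − 2.09×1.8 = 11.2 V > V_CE(sat), so the active-region assumption holds.

active; I_C ≈ 2.1 mA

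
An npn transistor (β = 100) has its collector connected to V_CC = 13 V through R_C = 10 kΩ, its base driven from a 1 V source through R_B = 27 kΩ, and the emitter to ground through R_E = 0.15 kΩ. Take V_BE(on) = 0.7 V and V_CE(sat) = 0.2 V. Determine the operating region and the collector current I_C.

active; I_C ≈ 0.71 mA

Assume active. Base-emitter loop: I_B = (V_BB − V_BE)/(R_B + (β+1)R_E) = (1 − 0.7)/(27 + 101×0.15) = 0.00712 mA.
I_C = β·I_B = 100×0.00712 = 0.712 mA.
V_CE = V_CC − I_C·R_C − I_E·R_E = 13 − 0.712×10 − 0.719×0.15 = 5.77 V > V_CE(sat), so the active-region assumption holds.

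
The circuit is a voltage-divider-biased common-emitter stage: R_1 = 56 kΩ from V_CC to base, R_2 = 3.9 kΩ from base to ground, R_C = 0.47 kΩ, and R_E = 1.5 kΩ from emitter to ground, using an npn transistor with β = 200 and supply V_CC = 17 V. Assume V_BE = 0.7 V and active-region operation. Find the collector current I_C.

I_C ≈ 0.27 mA

Thevenize the base divider: V_Th = V_CC·R_2/(R_1+R_2) = 17×3.9/59.9 = 1.11 V, R_Th = R_1‖R_2 = 3.65 kΩ.
Base-emitter loop: V_Th = I_B·R_Th + V_BE + (β+1)I_B·R_E, so I_B = (1.11 − 0.7) / (3.65 + 201×1.5) = 0.00133 mA.
I_C = β·I_B = 200×0.00133 = 0.267 mA, and I_E = (β+1)I_B = 0.268 mA.
V_CE = V_CC − I_C·R_C − I_E·R_E = 17 − 0.267×0.47 − 0.268×1.5 = 16.5 V.
V_CE = 16.5 V > 0.2 V confirms active-region operation.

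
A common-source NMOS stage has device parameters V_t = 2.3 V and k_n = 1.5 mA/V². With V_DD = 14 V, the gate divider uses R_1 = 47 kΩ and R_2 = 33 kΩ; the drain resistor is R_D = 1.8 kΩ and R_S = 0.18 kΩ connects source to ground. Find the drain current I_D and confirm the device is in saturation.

I_D ≈ 5 mA

V_G = V_DD·R_2/(R_1+R_2) = 14×33/80 = 5.78 V.
Assume saturation: I_D = (k_n/2)(V_GS − V_t)² with V_GS = V_G − I_D·R_S = 5.78 − 0.18·I_D.
Substituting gives 0.0243·I_D² − 1.94·I_D + 9.06 = 0, with roots I_D = 4.98 or 74.8 mA.
The root I_D = 74.8 mA gives V_GS = -7.69 V ≤ V_t, so take I_D = 4.98 mA.
Then V_GS = 4.88 V and V_DS = V_DD − I_D(R_D+R_S) = 14 − 4.98×1.98 = 4.13 V.
Saturation requires V_DS ≥ V_GS − V_t = 2.58 V; 4.13 ≥ 2.58 ✓.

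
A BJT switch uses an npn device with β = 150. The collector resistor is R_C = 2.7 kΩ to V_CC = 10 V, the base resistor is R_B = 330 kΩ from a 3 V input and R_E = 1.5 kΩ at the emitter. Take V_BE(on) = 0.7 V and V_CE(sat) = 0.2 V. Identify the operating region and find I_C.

Assume active. Base-emitter loop: I_B = (V_BB − V_BE)/(R_B + (β+1)R_E) = (3 − 0.7)/(330 + 151×1.5) = 0.00413 mA.
I_C = β·I_B = 150×0.00413 = 0.62 mA.
V_CE = V_CC − I_C·R_C − I_E·R_E = 10 − 0.62×2.7 − 0.624×1.5 = 7.39 V > V_CE(sat), so the active-region assumption holds.

active; I_C ≈ 0.62 mA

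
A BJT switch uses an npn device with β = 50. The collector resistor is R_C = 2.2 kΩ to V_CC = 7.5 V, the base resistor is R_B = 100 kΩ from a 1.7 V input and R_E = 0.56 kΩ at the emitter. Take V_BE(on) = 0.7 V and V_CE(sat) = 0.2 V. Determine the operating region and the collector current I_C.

Assume active. Base-emitter loop: I_B = (V_BB − V_BE)/(R_B + (β+1)R_E) = (1.7 − 0.7)/(100 + 51×0.56) = 0.00778 mA.
I_C = β·I_B = 50×0.00778 = 0.389 mA.
V_CE = V_CC − I_C·R_C − I_E·R_E = 7.5 − 0.389×2.2 − 0.397×0.56 = 6.42 V > V_CE(sat), so the active-region assumption holds.

active; I_C ≈ 0.39 mA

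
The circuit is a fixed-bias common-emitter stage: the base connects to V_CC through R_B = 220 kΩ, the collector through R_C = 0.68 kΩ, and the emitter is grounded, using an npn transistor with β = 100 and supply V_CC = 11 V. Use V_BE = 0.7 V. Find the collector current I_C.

Base loop: V_CC = I_B·R_B + V_BE, so I_B = (11 − 0.7)/220 kΩ = 0.0468 mA.
In the active region I_C = β·I_B = 100 × 0.0468 = 4.68 mA.
Collector loop: V_CE = V_CC − I_C·R_C = 11 − 4.68×0.68 = 7.82 V.
Since V_CE = 7.82 V > V_CE(sat) ≈ 0.2 V, the transistor is in the active region as assumed.

I_C ≈ 4.7 mA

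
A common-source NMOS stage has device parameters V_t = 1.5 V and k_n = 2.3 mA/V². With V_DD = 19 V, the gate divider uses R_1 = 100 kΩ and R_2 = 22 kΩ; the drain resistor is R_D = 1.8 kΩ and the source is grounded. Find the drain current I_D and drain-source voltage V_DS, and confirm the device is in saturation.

I_D ≈ 4.3 mA, V_DS ≈ 11 V

V_G = V_DD·R_2/(R_1+R_2) = 19×22/122 = 3.43 V. With the source grounded, V_GS = V_G = 3.43 V.
Assume saturation: I_D = (k_n/2)(V_GS − V_t)² = (2.3/2)×(3.43 − 1.5)² = 1.15×1.93² = 4.27 mA.
V_DS = V_DD − I_D·R_D = 19 − 4.27×1.8 = 11.3 V.
Saturation requires V_DS ≥ V_GS − V_t = 1.93 V; 11.3 ≥ 1.93 ✓.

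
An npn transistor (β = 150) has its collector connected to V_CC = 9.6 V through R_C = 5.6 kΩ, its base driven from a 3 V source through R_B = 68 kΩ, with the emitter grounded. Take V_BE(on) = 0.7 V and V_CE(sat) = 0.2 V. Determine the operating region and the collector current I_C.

Assume active: I_B = (3 − 0.7)/68 = 0.0338 mA, giving I_C = β·I_B = 5.07 mA.
But then V_CE = 9.6 − 5.07×5.6 = -18.8 V < V_CE(sat) = 0.2 V — impossible in the active region.
So the transistor is saturated. With V_CE = 0.2 V, I_C = (V_CC − 0.2)/R_C = 9.4/5.6 = 1.68 mA.
Check: β·I_B = 5.07 mA > I_C = 1.68 mA, confirming saturation.

saturation; I_C ≈ 1.7 mA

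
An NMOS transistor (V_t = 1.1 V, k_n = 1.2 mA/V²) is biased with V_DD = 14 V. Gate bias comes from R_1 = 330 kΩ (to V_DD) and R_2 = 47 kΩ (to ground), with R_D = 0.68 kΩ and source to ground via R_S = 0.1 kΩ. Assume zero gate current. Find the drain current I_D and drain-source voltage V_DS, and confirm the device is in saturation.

I_D ≈ 0.23 mA, V_DS ≈ 14 V

V_G = V_DD·R_2/(R_1+R_2) = 14×47/377 = 1.75 V.
Assume saturation: I_D = (k_n/2)(V_GS − V_t)² with V_GS = V_G − I_D·R_S = 1.75 − 0.1·I_D.
Substituting gives 0.006·I_D² − 1.08·I_D + 0.25 = 0, with roots I_D = 0.232 or 179 mA.
The root I_D = 179 mA gives V_GS = -16.2 V ≤ V_t, so take I_D = 0.232 mA.
Then V_GS = 1.72 V and V_DS = V_DD − I_D(R_D+R_S) = 14 − 0.232×0.78 = 13.8 V.
Saturation requires V_DS ≥ V_GS − V_t = 0.622 V; 13.8 ≥ 0.622 ✓.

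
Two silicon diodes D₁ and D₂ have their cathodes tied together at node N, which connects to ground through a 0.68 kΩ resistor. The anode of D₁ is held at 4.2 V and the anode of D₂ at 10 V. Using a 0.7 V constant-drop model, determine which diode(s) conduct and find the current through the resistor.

Only D₂ conducts; I_R ≈ 14 mA

Assume both conduct. Then node N would need to be at both 4.2−0.7 = 3.5 V and 10−0.7 = 9.3 V, which is impossible.
Assume only D₂ conducts: V_N = 10 − 0.7 = 9.3 V, so I_R = 9.3/0.68 = 13.7 mA.
Check D₁: its anode-to-cathode voltage is 4.2 − 9.3 = -5.1 V < 0.7 V, so it is off. The assumption is consistent.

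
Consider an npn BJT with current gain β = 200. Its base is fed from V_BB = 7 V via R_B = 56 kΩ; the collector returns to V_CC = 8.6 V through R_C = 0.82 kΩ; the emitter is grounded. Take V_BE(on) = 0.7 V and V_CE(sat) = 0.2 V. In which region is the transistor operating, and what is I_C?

Assume active: I_B = (7 − 0.7)/56 = 0.113 mA, giving I_C = β·I_B = 22.5 mA.
But then V_CE = 8.6 − 22.5×0.82 = -9.85 V < V_CE(sat) = 0.2 V — impossible in the active region.
So the transistor is saturated. With V_CE = 0.2 V, I_C = (V_CC − 0.2)/R_C = 8.4/0.82 = 10.2 mA.
Check: β·I_B = 22.5 mA > I_C = 10.2 mA, confirming saturation.

saturation; I_C ≈ 10 mA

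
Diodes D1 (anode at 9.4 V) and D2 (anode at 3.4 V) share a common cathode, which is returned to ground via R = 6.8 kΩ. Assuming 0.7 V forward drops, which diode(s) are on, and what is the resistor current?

Only D1 conducts; I_R ≈ 1.3 mA

Assume both conduct. Then node N would need to be at both 9.4−0.7 = 8.7 V and 3.4−0.7 = 2.7 V, which is impossible.
Assume only D1 conducts: V_N = 9.4 − 0.7 = 8.7 V, so I_R = 8.7/6.8 = 1.28 mA.
Check D2: its anode-to-cathode voltage is 3.4 − 8.7 = -5.3 V < 0.7 V, so it is off. The assumption is consistent.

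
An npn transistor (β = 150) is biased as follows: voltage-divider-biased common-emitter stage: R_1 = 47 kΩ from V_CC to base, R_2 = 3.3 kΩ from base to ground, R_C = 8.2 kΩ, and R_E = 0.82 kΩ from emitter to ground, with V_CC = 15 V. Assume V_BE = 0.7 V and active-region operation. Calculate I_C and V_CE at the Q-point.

I_C ≈ 0.34 mA, V_CE ≈ 12 V

Thevenize the base divider: V_Th = V_CC·R_2/(R_1+R_2) = 15×3.3/50.3 = 0.984 V, R_Th = R_1‖R_2 = 3.08 kΩ.
Base-emitter loop: V_Th = I_B·R_Th + V_BE + (β+1)I_B·R_E, so I_B = (0.984 − 0.7) / (3.08 + 151×0.82) = 0.00224 mA.
I_C = β·I_B = 150×0.00224 = 0.336 mA, and I_E = (β+1)I_B = 0.338 mA.
V_CE = V_CC − I_C·R_C − I_E·R_E = 15 − 0.336×8.2 − 0.338×0.82 = 12 V.
V_CE = 12 V > 0.2 V confirms active-region operation.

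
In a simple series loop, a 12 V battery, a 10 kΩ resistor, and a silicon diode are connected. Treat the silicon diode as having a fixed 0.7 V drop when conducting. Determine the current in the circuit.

I ≈ 1.1 mA

KVL around the loop: 12 = V_D + I·R = 0.7 + I × 10 kΩ.
So I = (12 − 0.7) / 10 kΩ = 11.3 / 10 = 1.13 mA.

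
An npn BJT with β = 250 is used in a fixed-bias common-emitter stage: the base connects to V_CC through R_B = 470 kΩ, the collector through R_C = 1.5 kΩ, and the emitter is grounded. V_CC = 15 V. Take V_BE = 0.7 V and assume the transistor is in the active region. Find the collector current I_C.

I_C ≈ 7.6 mA

Base loop: V_CC = I_B·R_B + V_BE, so I_B = (15 − 0.7)/470 kΩ = 0.0304 mA.
In the active region I_C = β·I_B = 250 × 0.0304 = 7.61 mA.
Collector loop: V_CE = V_CC − I_C·R_C = 15 − 7.61×1.5 = 3.59 V.
Since V_CE = 3.59 V > V_CE(sat) ≈ 0.2 V, the transistor is in the active region as assumed.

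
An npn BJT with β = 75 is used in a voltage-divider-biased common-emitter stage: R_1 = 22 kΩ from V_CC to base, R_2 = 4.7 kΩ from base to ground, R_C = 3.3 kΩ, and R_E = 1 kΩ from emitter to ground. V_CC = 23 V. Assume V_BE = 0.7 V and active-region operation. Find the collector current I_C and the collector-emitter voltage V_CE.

I_C ≈ 3.1 mA, V_CE ≈ 9.4 V

Thevenize the base divider: V_Th = V_CC·R_2/(R_1+R_2) = 23×4.7/26.7 = 4.05 V, R_Th = R_1‖R_2 = 3.87 kΩ.
Base-emitter loop: V_Th = I_B·R_Th + V_BE + (β+1)I_B·R_E, so I_B = (4.05 − 0.7) / (3.87 + 76×1) = 0.0419 mA.
I_C = β·I_B = 75×0.0419 = 3.14 mA, and I_E = (β+1)I_B = 3.19 mA.
V_CE = V_CC − I_C·R_C − I_E·R_E = 23 − 3.14×3.3 − 3.19×1 = 9.44 V.
V_CE = 9.44 V > 0.2 V confirms active-region operation.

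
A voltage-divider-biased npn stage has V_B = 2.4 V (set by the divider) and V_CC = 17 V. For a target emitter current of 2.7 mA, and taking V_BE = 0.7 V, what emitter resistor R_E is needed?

V_E = V_B − V_BE = 2.4 − 0.7 = 1.7 V.
R_E = V_E / I_E = 1.7 / 2.7 = 0.63 kΩ.

R_E ≈ 0.63 kΩ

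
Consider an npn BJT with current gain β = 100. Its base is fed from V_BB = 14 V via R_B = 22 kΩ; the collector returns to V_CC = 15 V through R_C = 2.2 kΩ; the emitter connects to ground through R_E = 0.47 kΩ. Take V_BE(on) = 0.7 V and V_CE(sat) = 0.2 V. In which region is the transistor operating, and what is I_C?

saturation; I_C ≈ 5.5 mA

Assume active: I_B = (14 − 0.7)/(22 + 101×0.47) = 0.191 mA, I_C = β·I_B = 19.1 mA.
Then V_CE = 15 − 19.1×2.2 − 19.3×0.47 = -36.2 V < 0.2 V — the active assumption fails.
Re-solve with V_CE = 0.2 V. KCL at the emitter: V_E/R_E = (V_BB−0.7−V_E)/R_B + (V_CC−0.2−V_E)/R_C, giving V_E = 2.79 V.
I_C = (V_CC − 0.2 − V_E)/R_C = (14.8 − 2.79)/2.2 = 5.46 mA.
Check: I_B = (13.3 − 2.79)/22 = 0.478 mA, and β·I_B = 47.8 mA > I_C, confirming saturation.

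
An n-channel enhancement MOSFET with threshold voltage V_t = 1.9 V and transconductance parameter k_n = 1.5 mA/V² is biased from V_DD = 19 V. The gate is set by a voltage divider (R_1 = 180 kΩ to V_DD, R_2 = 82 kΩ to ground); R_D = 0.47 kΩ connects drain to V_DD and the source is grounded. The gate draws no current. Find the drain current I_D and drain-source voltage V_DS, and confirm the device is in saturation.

I_D ≈ 12 mA, V_DS ≈ 13 V

V_G = V_DD·R_2/(R_1+R_2) = 19×82/262 = 5.95 V. With the source grounded, V_GS = V_G = 5.95 V.
Assume saturation: I_D = (k_n/2)(V_GS − V_t)² = (1.5/2)×(5.95 − 1.9)² = 0.75×4.05² = 12.3 mA.
V_DS = V_DD − I_D·R_D = 19 − 12.3×0.47 = 13.2 V.
Saturation requires V_DS ≥ V_GS − V_t = 4.05 V; 13.2 ≥ 4.05 ✓.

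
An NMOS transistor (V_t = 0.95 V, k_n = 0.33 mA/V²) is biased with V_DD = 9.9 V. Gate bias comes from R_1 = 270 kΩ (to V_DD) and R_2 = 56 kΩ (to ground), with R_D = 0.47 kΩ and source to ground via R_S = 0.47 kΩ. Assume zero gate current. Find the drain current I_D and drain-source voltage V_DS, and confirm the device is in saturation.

I_D ≈ 0.083 mA, V_DS ≈ 9.8 V

V_G = V_DD·R_2/(R_1+R_2) = 9.9×56/326 = 1.7 V.
Assume saturation: I_D = (k_n/2)(V_GS − V_t)² with V_GS = V_G − I_D·R_S = 1.7 − 0.47·I_D.
Substituting gives 0.0364·I_D² − 1.12·I_D + 0.093 = 0, with roots I_D = 0.0835 or 30.5 mA.
The root I_D = 30.5 mA gives V_GS = -12.7 V ≤ V_t, so take I_D = 0.0835 mA.
Then V_GS = 1.66 V and V_DS = V_DD − I_D(R_D+R_S) = 9.9 − 0.0835×0.94 = 9.82 V.
Saturation requires V_DS ≥ V_GS − V_t = 0.711 V; 9.82 ≥ 0.711 ✓.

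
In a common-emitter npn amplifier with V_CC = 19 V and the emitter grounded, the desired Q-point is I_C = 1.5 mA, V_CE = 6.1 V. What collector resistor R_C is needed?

R_C ≈ 8.6 kΩ

Collector loop: V_CC = I_C·R_C + V_CE.
R_C = (V_CC − V_CE)/I_C = (19 − 6.1)/1.5 = 8.6 kΩ.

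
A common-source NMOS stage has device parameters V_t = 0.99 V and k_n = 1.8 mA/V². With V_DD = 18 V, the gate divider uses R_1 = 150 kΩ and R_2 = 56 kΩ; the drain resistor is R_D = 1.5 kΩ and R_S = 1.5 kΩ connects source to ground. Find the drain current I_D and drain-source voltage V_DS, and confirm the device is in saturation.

I_D ≈ 1.7 mA, V_DS ≈ 13 V

V_G = V_DD·R_2/(R_1+R_2) = 18×56/206 = 4.89 V.
Assume saturation: I_D = (k_n/2)(V_GS − V_t)² with V_GS = V_G − I_D·R_S = 4.89 − 1.5·I_D.
Substituting gives 2.03·I_D² − 11.5·I_D + 13.7 = 0, with roots I_D = 1.69 or 4.01 mA.
The root I_D = 4.01 mA gives V_GS = -1.12 V ≤ V_t, so take I_D = 1.69 mA.
Then V_GS = 2.36 V and V_DS = V_DD − I_D(R_D+R_S) = 18 − 1.69×3 = 12.9 V.
Saturation requires V_DS ≥ V_GS − V_t = 1.37 V; 12.9 ≥ 1.37 ✓.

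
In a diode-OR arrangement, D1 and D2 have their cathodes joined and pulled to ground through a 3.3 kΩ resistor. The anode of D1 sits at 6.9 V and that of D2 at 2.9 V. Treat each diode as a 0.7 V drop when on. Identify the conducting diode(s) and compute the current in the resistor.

Only D1 conducts; I_R ≈ 1.9 mA

Assume both conduct. Then node N would need to be at both 6.9−0.7 = 6.2 V and 2.9−0.7 = 2.2 V, which is impossible.
Assume only D1 conducts: V_N = 6.9 − 0.7 = 6.2 V, so I_R = 6.2/3.3 = 1.88 mA.
Check D2: its anode-to-cathode voltage is 2.9 − 6.2 = -3.3 V < 0.7 V, so it is off. The assumption is consistent.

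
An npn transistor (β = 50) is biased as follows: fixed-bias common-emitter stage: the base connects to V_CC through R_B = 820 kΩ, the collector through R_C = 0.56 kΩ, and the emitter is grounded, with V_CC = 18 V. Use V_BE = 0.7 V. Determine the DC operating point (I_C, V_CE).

Base loop: V_CC = I_B·R_B + V_BE, so I_B = (18 − 0.7)/820 kΩ = 0.0211 mA.
In the active region I_C = β·I_B = 50 × 0.0211 = 1.05 mA.
Collector loop: V_CE = V_CC − I_C·R_C = 18 − 1.05×0.56 = 17.4 V.
Since V_CE = 17.4 V > V_CE(sat) ≈ 0.2 V, the transistor is in the active region as assumed.

I_C ≈ 1.1 mA, V_CE ≈ 17 V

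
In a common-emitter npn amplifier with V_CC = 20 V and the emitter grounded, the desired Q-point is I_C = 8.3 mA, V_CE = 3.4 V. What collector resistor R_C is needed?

R_C ≈ 2 kΩ

Collector loop: V_CC = I_C·R_C + V_CE.
R_C = (V_CC − V_CE)/I_C = (20 − 3.4)/8.3 = 2 kΩ.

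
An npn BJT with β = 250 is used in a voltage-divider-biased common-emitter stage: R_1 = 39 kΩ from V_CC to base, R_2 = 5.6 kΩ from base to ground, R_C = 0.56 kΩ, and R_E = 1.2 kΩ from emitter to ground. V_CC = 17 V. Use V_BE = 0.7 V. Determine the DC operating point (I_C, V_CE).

Thevenize the base divider: V_Th = V_CC·R_2/(R_1+R_2) = 17×5.6/44.6 = 2.13 V, R_Th = R_1‖R_2 = 4.9 kΩ.
Base-emitter loop: V_Th = I_B·R_Th + V_BE + (β+1)I_B·R_E, so I_B = (2.13 − 0.7) / (4.9 + 251×1.2) = 0.00469 mA.
I_C = β·I_B = 250×0.00469 = 1.17 mA, and I_E = (β+1)I_B = 1.18 mA.
V_CE = V_CC − I_C·R_C − I_E·R_E = 17 − 1.17×0.56 − 1.18×1.2 = 14.9 V.
V_CE = 14.9 V > 0.2 V confirms active-region operation.

I_C ≈ 1.2 mA, V_CE ≈ 15 V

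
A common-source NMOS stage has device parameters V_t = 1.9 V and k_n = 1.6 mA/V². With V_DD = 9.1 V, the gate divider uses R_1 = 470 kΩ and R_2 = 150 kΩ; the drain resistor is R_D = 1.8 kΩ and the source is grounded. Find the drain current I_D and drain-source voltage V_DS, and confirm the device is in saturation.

I_D ≈ 0.073 mA, V_DS ≈ 9 V

V_G = V_DD·R_2/(R_1+R_2) = 9.1×150/620 = 2.2 V. With the source grounded, V_GS = V_G = 2.2 V.
Assume saturation: I_D = (k_n/2)(V_GS − V_t)² = (1.6/2)×(2.2 − 1.9)² = 0.8×0.302² = 0.0728 mA.
V_DS = V_DD − I_D·R_D = 9.1 − 0.0728×1.8 = 8.97 V.
Saturation requires V_DS ≥ V_GS − V_t = 0.302 V; 8.97 ≥ 0.302 ✓.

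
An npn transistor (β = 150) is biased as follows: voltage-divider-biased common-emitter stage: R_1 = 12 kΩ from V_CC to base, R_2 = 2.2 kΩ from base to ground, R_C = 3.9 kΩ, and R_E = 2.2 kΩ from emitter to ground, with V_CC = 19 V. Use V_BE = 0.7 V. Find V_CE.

Thevenize the base divider: V_Th = V_CC·R_2/(R_1+R_2) = 19×2.2/14.2 = 2.94 V, R_Th = R_1‖R_2 = 1.86 kΩ.
Base-emitter loop: V_Th = I_B·R_Th + V_BE + (β+1)I_B·R_E, so I_B = (2.94 − 0.7) / (1.86 + 151×2.2) = 0.00672 mA.
I_C = β·I_B = 150×0.00672 = 1.01 mA, and I_E = (β+1)I_B = 1.01 mA.
V_CE = V_CC − I_C·R_C − I_E·R_E = 19 − 1.01×3.9 − 1.01×2.2 = 12.8 V.
V_CE = 12.8 V > 0.2 V confirms active-region operation.

V_CE ≈ 13 V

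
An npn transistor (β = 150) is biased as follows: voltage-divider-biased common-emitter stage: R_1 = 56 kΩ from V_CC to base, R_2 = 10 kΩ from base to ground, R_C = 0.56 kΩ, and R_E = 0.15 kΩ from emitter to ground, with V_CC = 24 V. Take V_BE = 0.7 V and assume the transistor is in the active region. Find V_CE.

Thevenize the base divider: V_Th = V_CC·R_2/(R_1+R_2) = 24×10/66 = 3.64 V, R_Th = R_1‖R_2 = 8.48 kΩ.
Base-emitter loop: V_Th = I_B·R_Th + V_BE + (β+1)I_B·R_E, so I_B = (3.64 − 0.7) / (8.48 + 151×0.15) = 0.0943 mA.
I_C = β·I_B = 150×0.0943 = 14.1 mA, and I_E = (β+1)I_B = 14.2 mA.
V_CE = V_CC − I_C·R_C − I_E·R_E = 24 − 14.1×0.56 − 14.2×0.15 = 13.9 V.
V_CE = 13.9 V > 0.2 V confirms active-region operation.

V_CE ≈ 14 V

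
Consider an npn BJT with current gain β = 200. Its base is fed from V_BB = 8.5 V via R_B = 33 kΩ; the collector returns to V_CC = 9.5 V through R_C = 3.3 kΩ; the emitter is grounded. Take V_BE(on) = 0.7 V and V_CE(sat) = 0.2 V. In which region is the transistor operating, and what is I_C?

Assume active: I_B = (8.5 − 0.7)/33 = 0.236 mA, giving I_C = β·I_B = 47.3 mA.
But then V_CE = 9.5 − 47.3×3.3 = -146 V < V_CE(sat) = 0.2 V — impossible in the active region.
So the transistor is saturated. With V_CE = 0.2 V, I_C = (V_CC − 0.2)/R_C = 9.3/3.3 = 2.82 mA.
Check: β·I_B = 47.3 mA > I_C = 2.82 mA, confirming saturation.

saturation; I_C ≈ 2.8 mA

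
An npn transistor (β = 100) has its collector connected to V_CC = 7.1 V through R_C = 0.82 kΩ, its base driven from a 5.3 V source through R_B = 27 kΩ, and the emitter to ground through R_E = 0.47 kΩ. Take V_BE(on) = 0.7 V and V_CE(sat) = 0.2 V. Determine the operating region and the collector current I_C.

saturation; I_C ≈ 5.3 mA

Assume active: I_B = (5.3 − 0.7)/(27 + 101×0.47) = 0.0618 mA, I_C = β·I_B = 6.18 mA.
Then V_CE = 7.1 − 6.18×0.82 − 6.24×0.47 = -0.897 V < 0.2 V — the active assumption fails.
Re-solve with V_CE = 0.2 V. KCL at the emitter: V_E/R_E = (V_BB−0.7−V_E)/R_B + (V_CC−0.2−V_E)/R_C, giving V_E = 2.54 V.
I_C = (V_CC − 0.2 − V_E)/R_C = (6.9 − 2.54)/0.82 = 5.32 mA.
Check: I_B = (4.6 − 2.54)/27 = 0.0764 mA, and β·I_B = 7.64 mA > I_C, confirming saturation.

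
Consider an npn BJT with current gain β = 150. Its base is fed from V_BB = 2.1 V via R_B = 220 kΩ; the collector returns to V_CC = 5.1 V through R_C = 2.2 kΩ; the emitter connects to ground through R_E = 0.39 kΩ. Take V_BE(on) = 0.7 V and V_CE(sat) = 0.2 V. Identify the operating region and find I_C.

active; I_C ≈ 0.75 mA

Assume active. Base-emitter loop: I_B = (V_BB − V_BE)/(R_B + (β+1)R_E) = (2.1 − 0.7)/(220 + 151×0.39) = 0.00502 mA.
I_C = β·I_B = 150×0.00502 = 0.753 mA.
V_CE = V_CC − I_C·R_C − I_E·R_E = 5.1 − 0.753×2.2 − 0.758×0.39 = 3.15 V > V_CE(sat), so the active-region assumption holds.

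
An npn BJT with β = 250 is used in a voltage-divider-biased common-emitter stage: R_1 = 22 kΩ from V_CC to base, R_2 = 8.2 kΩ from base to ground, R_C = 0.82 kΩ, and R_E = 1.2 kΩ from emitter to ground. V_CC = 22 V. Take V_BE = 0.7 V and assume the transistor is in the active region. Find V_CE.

V_CE ≈ 13 V

Thevenize the base divider: V_Th = V_CC·R_2/(R_1+R_2) = 22×8.2/30.2 = 5.97 V, R_Th = R_1‖R_2 = 5.97 kΩ.
Base-emitter loop: V_Th = I_B·R_Th + V_BE + (β+1)I_B·R_E, so I_B = (5.97 − 0.7) / (5.97 + 251×1.2) = 0.0172 mA.
I_C = β·I_B = 250×0.0172 = 4.29 mA, and I_E = (β+1)I_B = 4.31 mA.
V_CE = V_CC − I_C·R_C − I_E·R_E = 22 − 4.29×0.82 − 4.31×1.2 = 13.3 V.
V_CE = 13.3 V > 0.2 V confirms active-region operation.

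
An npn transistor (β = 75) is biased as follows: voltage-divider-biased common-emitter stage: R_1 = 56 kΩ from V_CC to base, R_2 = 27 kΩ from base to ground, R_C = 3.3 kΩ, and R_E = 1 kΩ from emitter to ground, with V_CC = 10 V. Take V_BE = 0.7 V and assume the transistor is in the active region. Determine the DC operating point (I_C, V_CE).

I_C ≈ 2 mA, V_CE ≈ 1.2 V

Thevenize the base divider: V_Th = V_CC·R_2/(R_1+R_2) = 10×27/83 = 3.25 V, R_Th = R_1‖R_2 = 18.2 kΩ.
Base-emitter loop: V_Th = I_B·R_Th + V_BE + (β+1)I_B·R_E, so I_B = (3.25 − 0.7) / (18.2 + 76×1) = 0.0271 mA.
I_C = β·I_B = 75×0.0271 = 2.03 mA, and I_E = (β+1)I_B = 2.06 mA.
V_CE = V_CC − I_C·R_C − I_E·R_E = 10 − 2.03×3.3 − 2.06×1 = 1.23 V.
V_CE = 1.23 V > 0.2 V confirms active-region operation.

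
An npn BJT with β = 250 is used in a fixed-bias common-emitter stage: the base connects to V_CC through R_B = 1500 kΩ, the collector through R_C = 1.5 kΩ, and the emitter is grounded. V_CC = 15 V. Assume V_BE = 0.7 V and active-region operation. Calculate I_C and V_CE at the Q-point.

Base loop: V_CC = I_B·R_B + V_BE, so I_B = (15 − 0.7)/1500 kΩ = 0.00953 mA.
In the active region I_C = β·I_B = 250 × 0.00953 = 2.38 mA.
Collector loop: V_CE = V_CC − I_C·R_C = 15 − 2.38×1.5 = 11.4 V.
Since V_CE = 11.4 V > V_CE(sat) ≈ 0.2 V, the transistor is in the active region as assumed.

I_C ≈ 2.4 mA, V_CE ≈ 11 V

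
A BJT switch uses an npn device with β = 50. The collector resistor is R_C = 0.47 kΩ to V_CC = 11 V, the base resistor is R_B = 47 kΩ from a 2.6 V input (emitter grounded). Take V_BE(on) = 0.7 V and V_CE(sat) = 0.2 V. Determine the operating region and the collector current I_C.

Assume active. Base-emitter loop: I_B = (V_BB − V_BE)/R_B = (2.6 − 0.7)/47 = 0.0404 mA.
I_C = β·I_B = 50×0.0404 = 2.02 mA.
V_CE = V_CC − I_C·R_C = 11 − 2.02×0.47 = 10.1 V > V_CE(sat), so the active-region assumption holds.

active; I_C ≈ 2 mA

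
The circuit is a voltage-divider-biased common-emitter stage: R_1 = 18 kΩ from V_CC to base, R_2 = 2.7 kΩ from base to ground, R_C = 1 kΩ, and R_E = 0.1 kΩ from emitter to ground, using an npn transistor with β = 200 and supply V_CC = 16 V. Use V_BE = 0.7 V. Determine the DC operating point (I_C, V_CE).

I_C ≈ 12 mA, V_CE ≈ 2.4 V

Thevenize the base divider: V_Th = V_CC·R_2/(R_1+R_2) = 16×2.7/20.7 = 2.09 V, R_Th = R_1‖R_2 = 2.35 kΩ.
Base-emitter loop: V_Th = I_B·R_Th + V_BE + (β+1)I_B·R_E, so I_B = (2.09 − 0.7) / (2.35 + 201×0.1) = 0.0618 mA.
I_C = β·I_B = 200×0.0618 = 12.4 mA, and I_E = (β+1)I_B = 12.4 mA.
V_CE = V_CC − I_C·R_C − I_E·R_E = 16 − 12.4×1 − 12.4×0.1 = 2.4 V.
V_CE = 2.4 V > 0.2 V confirms active-region operation.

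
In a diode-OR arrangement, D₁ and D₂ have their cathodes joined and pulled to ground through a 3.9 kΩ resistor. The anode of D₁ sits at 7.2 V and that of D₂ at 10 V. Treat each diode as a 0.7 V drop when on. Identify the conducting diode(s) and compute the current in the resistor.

Only D₂ conducts; I_R ≈ 2.4 mA

Assume both conduct. Then node N would need to be at both 7.2−0.7 = 6.5 V and 10−0.7 = 9.3 V, which is impossible.
Assume only D₂ conducts: V_N = 10 − 0.7 = 9.3 V, so I_R = 9.3/3.9 = 2.38 mA.
Check D₁: its anode-to-cathode voltage is 7.2 − 9.3 = -2.1 V < 0.7 V, so it is off. The assumption is consistent.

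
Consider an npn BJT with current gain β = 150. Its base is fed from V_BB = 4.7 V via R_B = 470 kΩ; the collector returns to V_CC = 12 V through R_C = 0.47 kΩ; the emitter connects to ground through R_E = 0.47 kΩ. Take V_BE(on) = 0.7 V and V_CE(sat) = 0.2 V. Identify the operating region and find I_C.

active; I_C ≈ 1.1 mA

Assume active. Base-emitter loop: I_B = (V_BB − V_BE)/(R_B + (β+1)R_E) = (4.7 − 0.7)/(470 + 151×0.47) = 0.00739 mA.
I_C = β·I_B = 150×0.00739 = 1.11 mA.
V_CE = V_CC − I_C·R_C − I_E·R_E = 12 − 1.11×0.47 − 1.12×0.47 = 11 V > V_CE(sat), so the active-region assumption holds.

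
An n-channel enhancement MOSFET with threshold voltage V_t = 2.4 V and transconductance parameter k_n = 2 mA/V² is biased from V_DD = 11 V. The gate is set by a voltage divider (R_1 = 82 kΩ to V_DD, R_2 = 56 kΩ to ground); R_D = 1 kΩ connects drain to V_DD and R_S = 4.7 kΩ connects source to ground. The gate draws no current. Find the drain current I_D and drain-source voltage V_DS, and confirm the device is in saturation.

I_D ≈ 0.32 mA, V_DS ≈ 9.2 V

V_G = V_DD·R_2/(R_1+R_2) = 11×56/138 = 4.46 V.
Assume saturation: I_D = (k_n/2)(V_GS − V_t)² with V_GS = V_G − I_D·R_S = 4.46 − 4.7·I_D.
Substituting gives 22.1·I_D² − 20.4·I_D + 4.26 = 0, with roots I_D = 0.319 or 0.605 mA.
The root I_D = 0.605 mA gives V_GS = 1.62 V ≤ V_t, so take I_D = 0.319 mA.
Then V_GS = 2.96 V and V_DS = V_DD − I_D(R_D+R_S) = 11 − 0.319×5.7 = 9.18 V.
Saturation requires V_DS ≥ V_GS − V_t = 0.565 V; 9.18 ≥ 0.565 ✓.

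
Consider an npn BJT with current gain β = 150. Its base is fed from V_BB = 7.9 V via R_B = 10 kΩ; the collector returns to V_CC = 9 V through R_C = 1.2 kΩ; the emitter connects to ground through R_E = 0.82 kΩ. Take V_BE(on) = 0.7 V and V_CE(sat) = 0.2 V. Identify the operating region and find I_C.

saturation; I_C ≈ 4.2 mA

Assume active: I_B = (7.9 − 0.7)/(10 + 151×0.82) = 0.0538 mA, I_C = β·I_B = 8.07 mA.
Then V_CE = 9 − 8.07×1.2 − 8.12×0.82 = -7.35 V < 0.2 V — the active assumption fails.
Re-solve with V_CE = 0.2 V. KCL at the emitter: V_E/R_E = (V_BB−0.7−V_E)/R_B + (V_CC−0.2−V_E)/R_C, giving V_E = 3.74 V.
I_C = (V_CC − 0.2 − V_E)/R_C = (8.8 − 3.74)/1.2 = 4.22 mA.
Check: I_B = (7.2 − 3.74)/10 = 0.346 mA, and β·I_B = 51.9 mA > I_C, confirming saturation.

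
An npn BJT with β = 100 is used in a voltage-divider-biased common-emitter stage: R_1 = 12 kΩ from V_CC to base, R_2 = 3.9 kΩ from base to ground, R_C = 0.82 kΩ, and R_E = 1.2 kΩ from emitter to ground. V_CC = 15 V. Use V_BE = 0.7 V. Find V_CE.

V_CE ≈ 10 V

Thevenize the base divider: V_Th = V_CC·R_2/(R_1+R_2) = 15×3.9/15.9 = 3.68 V, R_Th = R_1‖R_2 = 2.94 kΩ.
Base-emitter loop: V_Th = I_B·R_Th + V_BE + (β+1)I_B·R_E, so I_B = (3.68 − 0.7) / (2.94 + 101×1.2) = 0.024 mA.
I_C = β·I_B = 100×0.024 = 2.4 mA, and I_E = (β+1)I_B = 2.42 mA.
V_CE = V_CC − I_C·R_C − I_E·R_E = 15 − 2.4×0.82 − 2.42×1.2 = 10.1 V.
V_CE = 10.1 V > 0.2 V confirms active-region operation.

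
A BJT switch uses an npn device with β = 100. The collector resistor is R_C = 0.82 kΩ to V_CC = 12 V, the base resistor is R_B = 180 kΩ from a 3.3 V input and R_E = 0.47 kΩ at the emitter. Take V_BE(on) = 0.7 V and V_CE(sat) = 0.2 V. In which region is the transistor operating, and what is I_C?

active; I_C ≈ 1.1 mA

Assume active. Base-emitter loop: I_B = (V_BB − V_BE)/(R_B + (β+1)R_E) = (3.3 − 0.7)/(180 + 101×0.47) = 0.0114 mA.
I_C = β·I_B = 100×0.0114 = 1.14 mA.
V_CE = V_CC − I_C·R_C − I_E·R_E = 12 − 1.14×0.82 − 1.15×0.47 = 10.5 V > V_CE(sat), so the active-region assumption holds.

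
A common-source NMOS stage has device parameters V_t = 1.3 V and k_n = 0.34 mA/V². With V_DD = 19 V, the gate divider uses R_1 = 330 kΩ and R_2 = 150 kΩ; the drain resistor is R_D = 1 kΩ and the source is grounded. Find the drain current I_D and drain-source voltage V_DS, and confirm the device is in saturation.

V_G = V_DD·R_2/(R_1+R_2) = 19×150/480 = 5.94 V. With the source grounded, V_GS = V_G = 5.94 V.
Assume saturation: I_D = (k_n/2)(V_GS − V_t)² = (0.34/2)×(5.94 − 1.3)² = 0.17×4.64² = 3.66 mA.
V_DS = V_DD − I_D·R_D = 19 − 3.66×1 = 15.3 V.
Saturation requires V_DS ≥ V_GS − V_t = 4.64 V; 15.3 ≥ 4.64 ✓.

I_D ≈ 3.7 mA, V_DS ≈ 15 V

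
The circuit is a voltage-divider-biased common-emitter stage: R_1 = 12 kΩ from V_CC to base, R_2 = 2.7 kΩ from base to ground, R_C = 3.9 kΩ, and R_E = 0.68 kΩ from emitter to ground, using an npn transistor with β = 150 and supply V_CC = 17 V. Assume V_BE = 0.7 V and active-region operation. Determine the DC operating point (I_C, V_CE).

Thevenize the base divider: V_Th = V_CC·R_2/(R_1+R_2) = 17×2.7/14.7 = 3.12 V, R_Th = R_1‖R_2 = 2.2 kΩ.
Base-emitter loop: V_Th = I_B·R_Th + V_BE + (β+1)I_B·R_E, so I_B = (3.12 − 0.7) / (2.2 + 151×0.68) = 0.0231 mA.
I_C = β·I_B = 150×0.0231 = 3.46 mA, and I_E = (β+1)I_B = 3.49 mA.
V_CE = V_CC − I_C·R_C − I_E·R_E = 17 − 3.46×3.9 − 3.49×0.68 = 1.12 V.
V_CE = 1.12 V > 0.2 V confirms active-region operation.

I_C ≈ 3.5 mA, V_CE ≈ 1.1 V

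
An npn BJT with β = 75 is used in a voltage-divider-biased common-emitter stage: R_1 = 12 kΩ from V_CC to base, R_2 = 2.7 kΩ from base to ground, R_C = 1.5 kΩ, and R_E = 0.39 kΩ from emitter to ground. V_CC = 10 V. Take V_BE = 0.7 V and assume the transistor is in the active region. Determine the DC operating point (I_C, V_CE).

I_C ≈ 2.7 mA, V_CE ≈ 4.9 V

Thevenize the base divider: V_Th = V_CC·R_2/(R_1+R_2) = 10×2.7/14.7 = 1.84 V, R_Th = R_1‖R_2 = 2.2 kΩ.
Base-emitter loop: V_Th = I_B·R_Th + V_BE + (β+1)I_B·R_E, so I_B = (1.84 − 0.7) / (2.2 + 76×0.39) = 0.0357 mA.
I_C = β·I_B = 75×0.0357 = 2.68 mA, and I_E = (β+1)I_B = 2.71 mA.
V_CE = V_CC − I_C·R_C − I_E·R_E = 10 − 2.68×1.5 − 2.71×0.39 = 4.93 V.
V_CE = 4.93 V > 0.2 V confirms active-region operation.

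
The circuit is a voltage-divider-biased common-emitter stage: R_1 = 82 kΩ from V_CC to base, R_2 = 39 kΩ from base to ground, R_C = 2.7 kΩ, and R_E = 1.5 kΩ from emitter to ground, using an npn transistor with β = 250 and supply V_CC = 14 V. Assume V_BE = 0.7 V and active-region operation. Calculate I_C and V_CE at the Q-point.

I_C ≈ 2.4 mA, V_CE ≈ 4.1 V

Thevenize the base divider: V_Th = V_CC·R_2/(R_1+R_2) = 14×39/121 = 4.51 V, R_Th = R_1‖R_2 = 26.4 kΩ.
Base-emitter loop: V_Th = I_B·R_Th + V_BE + (β+1)I_B·R_E, so I_B = (4.51 − 0.7) / (26.4 + 251×1.5) = 0.00946 mA.
I_C = β·I_B = 250×0.00946 = 2.37 mA, and I_E = (β+1)I_B = 2.37 mA.
V_CE = V_CC − I_C·R_C − I_E·R_E = 14 − 2.37×2.7 − 2.37×1.5 = 4.05 V.
V_CE = 4.05 V > 0.2 V confirms active-region operation.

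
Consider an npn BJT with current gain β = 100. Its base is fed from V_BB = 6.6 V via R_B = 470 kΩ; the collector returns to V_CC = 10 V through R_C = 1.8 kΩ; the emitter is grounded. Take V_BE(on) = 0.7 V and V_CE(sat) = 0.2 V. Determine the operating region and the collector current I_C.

Assume active. Base-emitter loop: I_B = (V_BB − V_BE)/R_B = (6.6 − 0.7)/470 = 0.0126 mA.
I_C = β·I_B = 100×0.0126 = 1.26 mA.
V_CE = V_CC − I_C·R_C = 10 − 1.26×1.8 = 7.74 V > V_CE(sat), so the active-region assumption holds.

active; I_C ≈ 1.3 mA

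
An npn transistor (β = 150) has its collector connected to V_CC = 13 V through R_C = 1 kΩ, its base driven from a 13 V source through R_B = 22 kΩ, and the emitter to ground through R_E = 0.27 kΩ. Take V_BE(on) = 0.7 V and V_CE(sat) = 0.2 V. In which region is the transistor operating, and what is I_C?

Assume active: I_B = (13 − 0.7)/(22 + 151×0.27) = 0.196 mA, I_C = β·I_B = 29.4 mA.
Then V_CE = 13 − 29.4×1 − 29.6×0.27 = -24.4 V < 0.2 V — the active assumption fails.
Re-solve with V_CE = 0.2 V. KCL at the emitter: V_E/R_E = (V_BB−0.7−V_E)/R_B + (V_CC−0.2−V_E)/R_C, giving V_E = 2.81 V.
I_C = (V_CC − 0.2 − V_E)/R_C = (12.8 − 2.81)/1 = 9.99 mA.
Check: I_B = (12.3 − 2.81)/22 = 0.431 mA, and β·I_B = 64.7 mA > I_C, confirming saturation.

saturation; I_C ≈ 10 mA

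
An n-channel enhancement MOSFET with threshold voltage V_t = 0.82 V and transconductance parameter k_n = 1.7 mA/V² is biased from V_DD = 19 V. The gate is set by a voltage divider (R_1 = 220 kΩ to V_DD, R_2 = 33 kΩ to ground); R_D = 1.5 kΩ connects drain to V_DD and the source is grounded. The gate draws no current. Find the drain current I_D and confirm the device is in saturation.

I_D ≈ 2.3 mA

V_G = V_DD·R_2/(R_1+R_2) = 19×33/253 = 2.48 V. With the source grounded, V_GS = V_G = 2.48 V.
Assume saturation: I_D = (k_n/2)(V_GS − V_t)² = (1.7/2)×(2.48 − 0.82)² = 0.85×1.66² = 2.34 mA.
V_DS = V_DD − I_D·R_D = 19 − 2.34×1.5 = 15.5 V.
Saturation requires V_DS ≥ V_GS − V_t = 1.66 V; 15.5 ≥ 1.66 ✓.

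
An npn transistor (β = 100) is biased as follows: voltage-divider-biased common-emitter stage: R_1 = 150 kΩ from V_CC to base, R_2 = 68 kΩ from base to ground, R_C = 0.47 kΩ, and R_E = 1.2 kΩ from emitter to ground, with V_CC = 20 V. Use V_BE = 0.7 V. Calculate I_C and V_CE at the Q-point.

I_C ≈ 3.3 mA, V_CE ≈ 14 V

Thevenize the base divider: V_Th = V_CC·R_2/(R_1+R_2) = 20×68/218 = 6.24 V, R_Th = R_1‖R_2 = 46.8 kΩ.
Base-emitter loop: V_Th = I_B·R_Th + V_BE + (β+1)I_B·R_E, so I_B = (6.24 − 0.7) / (46.8 + 101×1.2) = 0.033 mA.
I_C = β·I_B = 100×0.033 = 3.3 mA, and I_E = (β+1)I_B = 3.33 mA.
V_CE = V_CC − I_C·R_C − I_E·R_E = 20 − 3.3×0.47 − 3.33×1.2 = 14.5 V.
V_CE = 14.5 V > 0.2 V confirms active-region operation.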